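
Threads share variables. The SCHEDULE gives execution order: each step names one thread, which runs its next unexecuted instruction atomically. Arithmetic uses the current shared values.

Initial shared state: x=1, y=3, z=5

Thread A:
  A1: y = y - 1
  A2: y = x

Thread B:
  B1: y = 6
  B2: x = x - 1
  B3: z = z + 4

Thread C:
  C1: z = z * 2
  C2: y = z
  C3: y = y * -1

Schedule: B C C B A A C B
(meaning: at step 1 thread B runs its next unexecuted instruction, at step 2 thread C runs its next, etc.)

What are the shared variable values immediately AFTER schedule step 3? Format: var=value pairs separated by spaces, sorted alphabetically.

Answer: x=1 y=10 z=10

Derivation:
Step 1: thread B executes B1 (y = 6). Shared: x=1 y=6 z=5. PCs: A@0 B@1 C@0
Step 2: thread C executes C1 (z = z * 2). Shared: x=1 y=6 z=10. PCs: A@0 B@1 C@1
Step 3: thread C executes C2 (y = z). Shared: x=1 y=10 z=10. PCs: A@0 B@1 C@2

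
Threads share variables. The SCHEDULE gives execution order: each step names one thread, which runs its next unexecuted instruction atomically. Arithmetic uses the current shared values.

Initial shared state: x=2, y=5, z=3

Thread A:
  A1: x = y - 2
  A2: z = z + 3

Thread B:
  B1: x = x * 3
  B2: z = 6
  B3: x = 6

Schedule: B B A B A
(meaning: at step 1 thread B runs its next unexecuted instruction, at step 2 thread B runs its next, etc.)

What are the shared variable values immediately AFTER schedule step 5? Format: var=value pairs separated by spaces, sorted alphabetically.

Answer: x=6 y=5 z=9

Derivation:
Step 1: thread B executes B1 (x = x * 3). Shared: x=6 y=5 z=3. PCs: A@0 B@1
Step 2: thread B executes B2 (z = 6). Shared: x=6 y=5 z=6. PCs: A@0 B@2
Step 3: thread A executes A1 (x = y - 2). Shared: x=3 y=5 z=6. PCs: A@1 B@2
Step 4: thread B executes B3 (x = 6). Shared: x=6 y=5 z=6. PCs: A@1 B@3
Step 5: thread A executes A2 (z = z + 3). Shared: x=6 y=5 z=9. PCs: A@2 B@3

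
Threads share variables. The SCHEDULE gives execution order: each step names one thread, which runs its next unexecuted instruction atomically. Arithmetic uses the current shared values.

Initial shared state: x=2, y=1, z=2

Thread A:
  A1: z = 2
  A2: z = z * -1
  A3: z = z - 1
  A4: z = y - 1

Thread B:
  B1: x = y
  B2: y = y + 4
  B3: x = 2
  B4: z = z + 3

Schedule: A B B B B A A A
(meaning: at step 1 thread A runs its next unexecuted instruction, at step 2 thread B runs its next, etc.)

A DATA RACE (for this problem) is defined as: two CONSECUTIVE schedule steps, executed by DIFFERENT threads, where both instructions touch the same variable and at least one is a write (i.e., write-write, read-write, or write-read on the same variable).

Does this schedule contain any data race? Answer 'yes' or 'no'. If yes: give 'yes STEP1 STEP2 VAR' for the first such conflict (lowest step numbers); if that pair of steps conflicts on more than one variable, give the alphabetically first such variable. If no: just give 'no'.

Steps 1,2: A(r=-,w=z) vs B(r=y,w=x). No conflict.
Steps 2,3: same thread (B). No race.
Steps 3,4: same thread (B). No race.
Steps 4,5: same thread (B). No race.
Steps 5,6: B(z = z + 3) vs A(z = z * -1). RACE on z (W-W).
Steps 6,7: same thread (A). No race.
Steps 7,8: same thread (A). No race.
First conflict at steps 5,6.

Answer: yes 5 6 z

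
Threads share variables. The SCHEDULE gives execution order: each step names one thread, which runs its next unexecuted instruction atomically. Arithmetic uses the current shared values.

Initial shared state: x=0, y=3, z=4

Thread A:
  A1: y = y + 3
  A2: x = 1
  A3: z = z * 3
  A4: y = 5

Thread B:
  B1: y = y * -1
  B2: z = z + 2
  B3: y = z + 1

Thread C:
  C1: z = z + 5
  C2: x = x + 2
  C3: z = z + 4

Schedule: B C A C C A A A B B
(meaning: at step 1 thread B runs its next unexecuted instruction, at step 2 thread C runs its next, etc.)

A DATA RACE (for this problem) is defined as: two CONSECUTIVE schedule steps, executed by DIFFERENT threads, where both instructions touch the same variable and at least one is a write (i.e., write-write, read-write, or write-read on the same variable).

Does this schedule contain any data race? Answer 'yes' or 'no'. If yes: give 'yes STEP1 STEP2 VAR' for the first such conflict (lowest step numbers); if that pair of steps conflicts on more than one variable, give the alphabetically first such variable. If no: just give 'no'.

Steps 1,2: B(r=y,w=y) vs C(r=z,w=z). No conflict.
Steps 2,3: C(r=z,w=z) vs A(r=y,w=y). No conflict.
Steps 3,4: A(r=y,w=y) vs C(r=x,w=x). No conflict.
Steps 4,5: same thread (C). No race.
Steps 5,6: C(r=z,w=z) vs A(r=-,w=x). No conflict.
Steps 6,7: same thread (A). No race.
Steps 7,8: same thread (A). No race.
Steps 8,9: A(r=-,w=y) vs B(r=z,w=z). No conflict.
Steps 9,10: same thread (B). No race.

Answer: no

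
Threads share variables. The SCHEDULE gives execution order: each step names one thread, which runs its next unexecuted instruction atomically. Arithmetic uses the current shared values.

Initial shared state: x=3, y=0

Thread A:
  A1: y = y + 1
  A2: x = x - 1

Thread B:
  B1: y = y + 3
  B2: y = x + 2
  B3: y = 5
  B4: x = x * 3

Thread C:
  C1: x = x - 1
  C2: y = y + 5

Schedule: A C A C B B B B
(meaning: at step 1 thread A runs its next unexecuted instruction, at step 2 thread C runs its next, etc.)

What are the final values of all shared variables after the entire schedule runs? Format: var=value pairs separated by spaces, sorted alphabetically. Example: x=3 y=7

Step 1: thread A executes A1 (y = y + 1). Shared: x=3 y=1. PCs: A@1 B@0 C@0
Step 2: thread C executes C1 (x = x - 1). Shared: x=2 y=1. PCs: A@1 B@0 C@1
Step 3: thread A executes A2 (x = x - 1). Shared: x=1 y=1. PCs: A@2 B@0 C@1
Step 4: thread C executes C2 (y = y + 5). Shared: x=1 y=6. PCs: A@2 B@0 C@2
Step 5: thread B executes B1 (y = y + 3). Shared: x=1 y=9. PCs: A@2 B@1 C@2
Step 6: thread B executes B2 (y = x + 2). Shared: x=1 y=3. PCs: A@2 B@2 C@2
Step 7: thread B executes B3 (y = 5). Shared: x=1 y=5. PCs: A@2 B@3 C@2
Step 8: thread B executes B4 (x = x * 3). Shared: x=3 y=5. PCs: A@2 B@4 C@2

Answer: x=3 y=5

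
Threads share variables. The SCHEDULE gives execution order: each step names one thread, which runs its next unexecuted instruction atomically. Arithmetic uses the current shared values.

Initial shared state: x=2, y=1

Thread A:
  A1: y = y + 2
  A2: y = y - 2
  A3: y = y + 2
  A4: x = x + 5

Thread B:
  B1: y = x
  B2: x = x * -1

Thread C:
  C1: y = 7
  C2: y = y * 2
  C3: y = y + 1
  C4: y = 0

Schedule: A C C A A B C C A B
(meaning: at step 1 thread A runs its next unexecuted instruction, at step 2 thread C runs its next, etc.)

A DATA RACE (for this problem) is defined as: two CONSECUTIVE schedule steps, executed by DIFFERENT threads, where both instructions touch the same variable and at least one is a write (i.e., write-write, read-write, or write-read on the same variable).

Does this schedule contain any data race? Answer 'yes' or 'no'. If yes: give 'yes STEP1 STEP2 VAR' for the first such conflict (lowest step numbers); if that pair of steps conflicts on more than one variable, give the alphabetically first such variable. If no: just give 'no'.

Answer: yes 1 2 y

Derivation:
Steps 1,2: A(y = y + 2) vs C(y = 7). RACE on y (W-W).
Steps 2,3: same thread (C). No race.
Steps 3,4: C(y = y * 2) vs A(y = y - 2). RACE on y (W-W).
Steps 4,5: same thread (A). No race.
Steps 5,6: A(y = y + 2) vs B(y = x). RACE on y (W-W).
Steps 6,7: B(y = x) vs C(y = y + 1). RACE on y (W-W).
Steps 7,8: same thread (C). No race.
Steps 8,9: C(r=-,w=y) vs A(r=x,w=x). No conflict.
Steps 9,10: A(x = x + 5) vs B(x = x * -1). RACE on x (W-W).
First conflict at steps 1,2.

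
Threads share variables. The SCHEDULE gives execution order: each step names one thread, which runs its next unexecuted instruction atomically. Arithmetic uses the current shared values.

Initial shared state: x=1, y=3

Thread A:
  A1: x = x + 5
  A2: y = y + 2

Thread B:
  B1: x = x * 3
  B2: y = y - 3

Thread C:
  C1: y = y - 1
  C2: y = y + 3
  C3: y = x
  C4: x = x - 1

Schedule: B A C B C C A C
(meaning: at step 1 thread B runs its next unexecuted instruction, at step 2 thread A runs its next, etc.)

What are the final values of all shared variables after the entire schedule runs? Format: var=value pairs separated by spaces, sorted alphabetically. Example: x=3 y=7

Answer: x=7 y=10

Derivation:
Step 1: thread B executes B1 (x = x * 3). Shared: x=3 y=3. PCs: A@0 B@1 C@0
Step 2: thread A executes A1 (x = x + 5). Shared: x=8 y=3. PCs: A@1 B@1 C@0
Step 3: thread C executes C1 (y = y - 1). Shared: x=8 y=2. PCs: A@1 B@1 C@1
Step 4: thread B executes B2 (y = y - 3). Shared: x=8 y=-1. PCs: A@1 B@2 C@1
Step 5: thread C executes C2 (y = y + 3). Shared: x=8 y=2. PCs: A@1 B@2 C@2
Step 6: thread C executes C3 (y = x). Shared: x=8 y=8. PCs: A@1 B@2 C@3
Step 7: thread A executes A2 (y = y + 2). Shared: x=8 y=10. PCs: A@2 B@2 C@3
Step 8: thread C executes C4 (x = x - 1). Shared: x=7 y=10. PCs: A@2 B@2 C@4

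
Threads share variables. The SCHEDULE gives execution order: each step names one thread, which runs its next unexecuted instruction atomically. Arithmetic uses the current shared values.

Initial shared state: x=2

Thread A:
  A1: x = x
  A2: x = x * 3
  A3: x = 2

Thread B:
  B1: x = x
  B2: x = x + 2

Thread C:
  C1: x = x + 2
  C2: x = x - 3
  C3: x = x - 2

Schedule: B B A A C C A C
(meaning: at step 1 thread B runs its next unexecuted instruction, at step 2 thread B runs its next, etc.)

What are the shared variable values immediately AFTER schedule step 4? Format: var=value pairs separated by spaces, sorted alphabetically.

Answer: x=12

Derivation:
Step 1: thread B executes B1 (x = x). Shared: x=2. PCs: A@0 B@1 C@0
Step 2: thread B executes B2 (x = x + 2). Shared: x=4. PCs: A@0 B@2 C@0
Step 3: thread A executes A1 (x = x). Shared: x=4. PCs: A@1 B@2 C@0
Step 4: thread A executes A2 (x = x * 3). Shared: x=12. PCs: A@2 B@2 C@0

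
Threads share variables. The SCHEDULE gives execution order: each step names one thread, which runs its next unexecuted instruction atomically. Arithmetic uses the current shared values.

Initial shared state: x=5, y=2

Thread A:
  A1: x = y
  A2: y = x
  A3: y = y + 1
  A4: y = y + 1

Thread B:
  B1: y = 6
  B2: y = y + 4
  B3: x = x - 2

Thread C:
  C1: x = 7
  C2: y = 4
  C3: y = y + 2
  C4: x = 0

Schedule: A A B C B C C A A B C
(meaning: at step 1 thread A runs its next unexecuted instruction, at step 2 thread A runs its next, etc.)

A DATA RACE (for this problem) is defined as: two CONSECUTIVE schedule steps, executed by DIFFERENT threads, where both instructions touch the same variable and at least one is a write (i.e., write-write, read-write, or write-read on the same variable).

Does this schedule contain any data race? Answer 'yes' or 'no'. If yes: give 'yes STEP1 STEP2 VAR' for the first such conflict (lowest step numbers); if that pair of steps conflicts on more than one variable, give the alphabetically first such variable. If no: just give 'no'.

Answer: yes 2 3 y

Derivation:
Steps 1,2: same thread (A). No race.
Steps 2,3: A(y = x) vs B(y = 6). RACE on y (W-W).
Steps 3,4: B(r=-,w=y) vs C(r=-,w=x). No conflict.
Steps 4,5: C(r=-,w=x) vs B(r=y,w=y). No conflict.
Steps 5,6: B(y = y + 4) vs C(y = 4). RACE on y (W-W).
Steps 6,7: same thread (C). No race.
Steps 7,8: C(y = y + 2) vs A(y = y + 1). RACE on y (W-W).
Steps 8,9: same thread (A). No race.
Steps 9,10: A(r=y,w=y) vs B(r=x,w=x). No conflict.
Steps 10,11: B(x = x - 2) vs C(x = 0). RACE on x (W-W).
First conflict at steps 2,3.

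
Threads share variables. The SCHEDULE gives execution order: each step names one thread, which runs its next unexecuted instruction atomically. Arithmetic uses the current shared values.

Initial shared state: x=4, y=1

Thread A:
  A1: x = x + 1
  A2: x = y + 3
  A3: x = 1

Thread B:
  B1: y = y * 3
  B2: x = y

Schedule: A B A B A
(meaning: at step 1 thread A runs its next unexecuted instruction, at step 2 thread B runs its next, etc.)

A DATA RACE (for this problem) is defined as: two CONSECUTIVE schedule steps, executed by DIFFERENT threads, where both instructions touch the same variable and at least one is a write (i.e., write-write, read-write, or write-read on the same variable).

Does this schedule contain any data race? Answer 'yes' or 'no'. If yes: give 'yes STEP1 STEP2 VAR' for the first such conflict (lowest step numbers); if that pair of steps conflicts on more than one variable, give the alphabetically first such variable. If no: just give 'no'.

Steps 1,2: A(r=x,w=x) vs B(r=y,w=y). No conflict.
Steps 2,3: B(y = y * 3) vs A(x = y + 3). RACE on y (W-R).
Steps 3,4: A(x = y + 3) vs B(x = y). RACE on x (W-W).
Steps 4,5: B(x = y) vs A(x = 1). RACE on x (W-W).
First conflict at steps 2,3.

Answer: yes 2 3 y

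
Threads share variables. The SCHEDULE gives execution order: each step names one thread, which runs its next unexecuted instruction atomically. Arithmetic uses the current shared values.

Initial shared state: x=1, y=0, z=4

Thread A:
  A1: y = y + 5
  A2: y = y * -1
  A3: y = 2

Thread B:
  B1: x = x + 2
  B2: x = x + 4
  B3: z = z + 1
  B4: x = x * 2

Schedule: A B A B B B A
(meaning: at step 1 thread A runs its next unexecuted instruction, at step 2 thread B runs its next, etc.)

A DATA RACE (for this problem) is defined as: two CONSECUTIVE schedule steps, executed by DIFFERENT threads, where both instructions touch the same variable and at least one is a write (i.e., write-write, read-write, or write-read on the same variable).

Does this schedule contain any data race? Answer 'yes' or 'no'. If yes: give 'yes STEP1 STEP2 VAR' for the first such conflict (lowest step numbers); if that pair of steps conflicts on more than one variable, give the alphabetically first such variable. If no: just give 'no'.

Answer: no

Derivation:
Steps 1,2: A(r=y,w=y) vs B(r=x,w=x). No conflict.
Steps 2,3: B(r=x,w=x) vs A(r=y,w=y). No conflict.
Steps 3,4: A(r=y,w=y) vs B(r=x,w=x). No conflict.
Steps 4,5: same thread (B). No race.
Steps 5,6: same thread (B). No race.
Steps 6,7: B(r=x,w=x) vs A(r=-,w=y). No conflict.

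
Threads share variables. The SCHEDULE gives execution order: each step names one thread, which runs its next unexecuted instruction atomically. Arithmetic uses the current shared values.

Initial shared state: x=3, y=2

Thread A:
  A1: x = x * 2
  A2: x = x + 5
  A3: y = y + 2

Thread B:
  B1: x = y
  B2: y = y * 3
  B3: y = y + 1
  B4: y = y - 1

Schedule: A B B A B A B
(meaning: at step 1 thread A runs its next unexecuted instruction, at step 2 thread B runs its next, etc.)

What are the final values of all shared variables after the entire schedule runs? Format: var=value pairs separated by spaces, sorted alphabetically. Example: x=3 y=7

Answer: x=7 y=8

Derivation:
Step 1: thread A executes A1 (x = x * 2). Shared: x=6 y=2. PCs: A@1 B@0
Step 2: thread B executes B1 (x = y). Shared: x=2 y=2. PCs: A@1 B@1
Step 3: thread B executes B2 (y = y * 3). Shared: x=2 y=6. PCs: A@1 B@2
Step 4: thread A executes A2 (x = x + 5). Shared: x=7 y=6. PCs: A@2 B@2
Step 5: thread B executes B3 (y = y + 1). Shared: x=7 y=7. PCs: A@2 B@3
Step 6: thread A executes A3 (y = y + 2). Shared: x=7 y=9. PCs: A@3 B@3
Step 7: thread B executes B4 (y = y - 1). Shared: x=7 y=8. PCs: A@3 B@4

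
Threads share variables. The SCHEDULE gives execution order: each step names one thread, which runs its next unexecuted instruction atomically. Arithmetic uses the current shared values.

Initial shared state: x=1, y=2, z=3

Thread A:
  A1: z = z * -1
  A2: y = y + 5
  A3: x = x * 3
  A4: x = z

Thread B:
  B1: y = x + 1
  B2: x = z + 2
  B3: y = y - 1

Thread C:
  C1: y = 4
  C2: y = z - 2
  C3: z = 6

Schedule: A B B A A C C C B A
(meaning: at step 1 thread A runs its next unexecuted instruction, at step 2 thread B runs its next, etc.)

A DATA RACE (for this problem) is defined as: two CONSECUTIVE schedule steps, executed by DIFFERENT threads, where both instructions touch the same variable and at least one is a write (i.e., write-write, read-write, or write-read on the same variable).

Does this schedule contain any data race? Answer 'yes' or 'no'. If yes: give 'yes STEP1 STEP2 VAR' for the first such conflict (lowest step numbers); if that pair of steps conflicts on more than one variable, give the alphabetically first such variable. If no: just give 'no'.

Answer: no

Derivation:
Steps 1,2: A(r=z,w=z) vs B(r=x,w=y). No conflict.
Steps 2,3: same thread (B). No race.
Steps 3,4: B(r=z,w=x) vs A(r=y,w=y). No conflict.
Steps 4,5: same thread (A). No race.
Steps 5,6: A(r=x,w=x) vs C(r=-,w=y). No conflict.
Steps 6,7: same thread (C). No race.
Steps 7,8: same thread (C). No race.
Steps 8,9: C(r=-,w=z) vs B(r=y,w=y). No conflict.
Steps 9,10: B(r=y,w=y) vs A(r=z,w=x). No conflict.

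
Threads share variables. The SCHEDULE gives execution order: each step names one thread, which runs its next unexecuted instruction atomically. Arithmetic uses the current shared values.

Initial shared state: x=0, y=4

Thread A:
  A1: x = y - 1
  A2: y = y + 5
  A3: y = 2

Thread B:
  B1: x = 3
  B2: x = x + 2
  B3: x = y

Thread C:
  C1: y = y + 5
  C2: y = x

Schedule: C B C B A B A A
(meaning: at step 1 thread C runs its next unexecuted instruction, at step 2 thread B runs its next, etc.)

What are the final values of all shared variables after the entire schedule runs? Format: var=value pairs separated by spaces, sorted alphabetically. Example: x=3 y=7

Step 1: thread C executes C1 (y = y + 5). Shared: x=0 y=9. PCs: A@0 B@0 C@1
Step 2: thread B executes B1 (x = 3). Shared: x=3 y=9. PCs: A@0 B@1 C@1
Step 3: thread C executes C2 (y = x). Shared: x=3 y=3. PCs: A@0 B@1 C@2
Step 4: thread B executes B2 (x = x + 2). Shared: x=5 y=3. PCs: A@0 B@2 C@2
Step 5: thread A executes A1 (x = y - 1). Shared: x=2 y=3. PCs: A@1 B@2 C@2
Step 6: thread B executes B3 (x = y). Shared: x=3 y=3. PCs: A@1 B@3 C@2
Step 7: thread A executes A2 (y = y + 5). Shared: x=3 y=8. PCs: A@2 B@3 C@2
Step 8: thread A executes A3 (y = 2). Shared: x=3 y=2. PCs: A@3 B@3 C@2

Answer: x=3 y=2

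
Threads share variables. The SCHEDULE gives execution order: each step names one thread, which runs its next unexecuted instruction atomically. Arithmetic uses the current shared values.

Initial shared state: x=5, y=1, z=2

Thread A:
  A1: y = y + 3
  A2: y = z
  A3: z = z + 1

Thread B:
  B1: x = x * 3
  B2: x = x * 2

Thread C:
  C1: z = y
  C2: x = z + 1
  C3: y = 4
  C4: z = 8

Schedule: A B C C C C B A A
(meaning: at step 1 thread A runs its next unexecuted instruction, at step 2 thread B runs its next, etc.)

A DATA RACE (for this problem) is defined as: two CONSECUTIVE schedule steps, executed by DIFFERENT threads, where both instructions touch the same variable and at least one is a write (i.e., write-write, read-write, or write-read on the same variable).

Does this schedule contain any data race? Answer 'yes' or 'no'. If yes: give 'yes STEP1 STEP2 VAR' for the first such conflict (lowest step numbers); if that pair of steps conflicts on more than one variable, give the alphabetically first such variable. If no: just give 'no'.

Answer: no

Derivation:
Steps 1,2: A(r=y,w=y) vs B(r=x,w=x). No conflict.
Steps 2,3: B(r=x,w=x) vs C(r=y,w=z). No conflict.
Steps 3,4: same thread (C). No race.
Steps 4,5: same thread (C). No race.
Steps 5,6: same thread (C). No race.
Steps 6,7: C(r=-,w=z) vs B(r=x,w=x). No conflict.
Steps 7,8: B(r=x,w=x) vs A(r=z,w=y). No conflict.
Steps 8,9: same thread (A). No race.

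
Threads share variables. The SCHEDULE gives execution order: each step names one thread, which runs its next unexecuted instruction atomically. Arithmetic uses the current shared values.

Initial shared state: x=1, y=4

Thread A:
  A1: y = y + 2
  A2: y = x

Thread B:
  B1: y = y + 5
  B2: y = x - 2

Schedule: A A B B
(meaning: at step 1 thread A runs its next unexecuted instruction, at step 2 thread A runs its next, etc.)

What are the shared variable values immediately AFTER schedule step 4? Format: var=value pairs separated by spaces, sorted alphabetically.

Answer: x=1 y=-1

Derivation:
Step 1: thread A executes A1 (y = y + 2). Shared: x=1 y=6. PCs: A@1 B@0
Step 2: thread A executes A2 (y = x). Shared: x=1 y=1. PCs: A@2 B@0
Step 3: thread B executes B1 (y = y + 5). Shared: x=1 y=6. PCs: A@2 B@1
Step 4: thread B executes B2 (y = x - 2). Shared: x=1 y=-1. PCs: A@2 B@2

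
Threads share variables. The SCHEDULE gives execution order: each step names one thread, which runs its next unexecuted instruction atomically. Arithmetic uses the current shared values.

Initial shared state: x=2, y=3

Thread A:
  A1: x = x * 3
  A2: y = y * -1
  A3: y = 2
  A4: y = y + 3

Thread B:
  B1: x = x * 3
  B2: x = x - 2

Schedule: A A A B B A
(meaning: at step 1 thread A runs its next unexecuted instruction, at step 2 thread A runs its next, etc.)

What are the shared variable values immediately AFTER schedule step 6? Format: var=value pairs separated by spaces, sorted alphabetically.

Step 1: thread A executes A1 (x = x * 3). Shared: x=6 y=3. PCs: A@1 B@0
Step 2: thread A executes A2 (y = y * -1). Shared: x=6 y=-3. PCs: A@2 B@0
Step 3: thread A executes A3 (y = 2). Shared: x=6 y=2. PCs: A@3 B@0
Step 4: thread B executes B1 (x = x * 3). Shared: x=18 y=2. PCs: A@3 B@1
Step 5: thread B executes B2 (x = x - 2). Shared: x=16 y=2. PCs: A@3 B@2
Step 6: thread A executes A4 (y = y + 3). Shared: x=16 y=5. PCs: A@4 B@2

Answer: x=16 y=5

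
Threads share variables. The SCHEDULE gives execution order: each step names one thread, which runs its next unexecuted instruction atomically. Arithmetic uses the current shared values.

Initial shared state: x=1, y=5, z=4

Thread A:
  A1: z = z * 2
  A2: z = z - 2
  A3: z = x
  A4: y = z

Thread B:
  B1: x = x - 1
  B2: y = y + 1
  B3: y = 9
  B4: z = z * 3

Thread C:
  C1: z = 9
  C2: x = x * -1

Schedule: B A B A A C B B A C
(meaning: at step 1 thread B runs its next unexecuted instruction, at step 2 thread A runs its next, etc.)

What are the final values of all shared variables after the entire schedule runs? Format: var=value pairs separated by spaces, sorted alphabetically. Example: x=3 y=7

Answer: x=0 y=27 z=27

Derivation:
Step 1: thread B executes B1 (x = x - 1). Shared: x=0 y=5 z=4. PCs: A@0 B@1 C@0
Step 2: thread A executes A1 (z = z * 2). Shared: x=0 y=5 z=8. PCs: A@1 B@1 C@0
Step 3: thread B executes B2 (y = y + 1). Shared: x=0 y=6 z=8. PCs: A@1 B@2 C@0
Step 4: thread A executes A2 (z = z - 2). Shared: x=0 y=6 z=6. PCs: A@2 B@2 C@0
Step 5: thread A executes A3 (z = x). Shared: x=0 y=6 z=0. PCs: A@3 B@2 C@0
Step 6: thread C executes C1 (z = 9). Shared: x=0 y=6 z=9. PCs: A@3 B@2 C@1
Step 7: thread B executes B3 (y = 9). Shared: x=0 y=9 z=9. PCs: A@3 B@3 C@1
Step 8: thread B executes B4 (z = z * 3). Shared: x=0 y=9 z=27. PCs: A@3 B@4 C@1
Step 9: thread A executes A4 (y = z). Shared: x=0 y=27 z=27. PCs: A@4 B@4 C@1
Step 10: thread C executes C2 (x = x * -1). Shared: x=0 y=27 z=27. PCs: A@4 B@4 C@2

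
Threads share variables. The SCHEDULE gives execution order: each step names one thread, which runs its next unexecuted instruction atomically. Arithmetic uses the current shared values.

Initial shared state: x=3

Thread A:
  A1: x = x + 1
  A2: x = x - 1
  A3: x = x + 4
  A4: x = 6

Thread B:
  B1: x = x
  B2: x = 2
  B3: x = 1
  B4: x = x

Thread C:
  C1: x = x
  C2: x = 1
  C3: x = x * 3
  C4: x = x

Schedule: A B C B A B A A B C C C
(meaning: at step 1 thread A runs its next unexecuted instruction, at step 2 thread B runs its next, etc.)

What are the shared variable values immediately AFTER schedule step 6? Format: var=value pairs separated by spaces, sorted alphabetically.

Step 1: thread A executes A1 (x = x + 1). Shared: x=4. PCs: A@1 B@0 C@0
Step 2: thread B executes B1 (x = x). Shared: x=4. PCs: A@1 B@1 C@0
Step 3: thread C executes C1 (x = x). Shared: x=4. PCs: A@1 B@1 C@1
Step 4: thread B executes B2 (x = 2). Shared: x=2. PCs: A@1 B@2 C@1
Step 5: thread A executes A2 (x = x - 1). Shared: x=1. PCs: A@2 B@2 C@1
Step 6: thread B executes B3 (x = 1). Shared: x=1. PCs: A@2 B@3 C@1

Answer: x=1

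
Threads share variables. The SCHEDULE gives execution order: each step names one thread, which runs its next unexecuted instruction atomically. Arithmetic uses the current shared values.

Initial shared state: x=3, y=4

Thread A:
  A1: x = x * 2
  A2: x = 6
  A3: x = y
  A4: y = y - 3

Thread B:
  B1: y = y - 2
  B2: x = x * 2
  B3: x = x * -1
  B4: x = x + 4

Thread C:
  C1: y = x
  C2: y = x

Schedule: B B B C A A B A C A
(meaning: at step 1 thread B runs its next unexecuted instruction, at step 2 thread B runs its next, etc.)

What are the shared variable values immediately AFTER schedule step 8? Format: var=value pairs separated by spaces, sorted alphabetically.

Answer: x=-6 y=-6

Derivation:
Step 1: thread B executes B1 (y = y - 2). Shared: x=3 y=2. PCs: A@0 B@1 C@0
Step 2: thread B executes B2 (x = x * 2). Shared: x=6 y=2. PCs: A@0 B@2 C@0
Step 3: thread B executes B3 (x = x * -1). Shared: x=-6 y=2. PCs: A@0 B@3 C@0
Step 4: thread C executes C1 (y = x). Shared: x=-6 y=-6. PCs: A@0 B@3 C@1
Step 5: thread A executes A1 (x = x * 2). Shared: x=-12 y=-6. PCs: A@1 B@3 C@1
Step 6: thread A executes A2 (x = 6). Shared: x=6 y=-6. PCs: A@2 B@3 C@1
Step 7: thread B executes B4 (x = x + 4). Shared: x=10 y=-6. PCs: A@2 B@4 C@1
Step 8: thread A executes A3 (x = y). Shared: x=-6 y=-6. PCs: A@3 B@4 C@1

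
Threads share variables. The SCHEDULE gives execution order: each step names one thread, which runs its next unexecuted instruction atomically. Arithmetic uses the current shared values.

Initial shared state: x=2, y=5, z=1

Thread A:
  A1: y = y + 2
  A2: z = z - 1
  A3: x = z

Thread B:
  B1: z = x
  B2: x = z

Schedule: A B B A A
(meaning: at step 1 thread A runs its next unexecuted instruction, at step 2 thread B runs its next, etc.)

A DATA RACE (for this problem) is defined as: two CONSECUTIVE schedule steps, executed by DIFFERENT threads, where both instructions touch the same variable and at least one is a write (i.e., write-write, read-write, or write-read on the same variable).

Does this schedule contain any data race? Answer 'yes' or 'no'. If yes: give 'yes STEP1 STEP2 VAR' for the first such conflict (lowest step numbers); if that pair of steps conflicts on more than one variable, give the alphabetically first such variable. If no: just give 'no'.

Steps 1,2: A(r=y,w=y) vs B(r=x,w=z). No conflict.
Steps 2,3: same thread (B). No race.
Steps 3,4: B(x = z) vs A(z = z - 1). RACE on z (R-W).
Steps 4,5: same thread (A). No race.
First conflict at steps 3,4.

Answer: yes 3 4 z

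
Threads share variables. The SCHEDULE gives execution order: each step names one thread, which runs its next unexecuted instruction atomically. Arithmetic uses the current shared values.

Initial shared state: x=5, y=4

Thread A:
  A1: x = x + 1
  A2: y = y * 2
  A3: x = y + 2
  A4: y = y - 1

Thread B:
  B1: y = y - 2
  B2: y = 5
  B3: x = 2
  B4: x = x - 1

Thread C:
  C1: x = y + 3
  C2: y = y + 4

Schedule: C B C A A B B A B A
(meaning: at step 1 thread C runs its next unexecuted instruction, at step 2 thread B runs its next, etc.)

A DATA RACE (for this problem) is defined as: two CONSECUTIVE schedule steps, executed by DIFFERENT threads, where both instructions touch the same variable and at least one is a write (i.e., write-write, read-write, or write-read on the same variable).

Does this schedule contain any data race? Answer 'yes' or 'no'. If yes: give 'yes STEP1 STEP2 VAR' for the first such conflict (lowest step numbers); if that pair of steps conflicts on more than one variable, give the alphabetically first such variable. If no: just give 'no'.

Answer: yes 1 2 y

Derivation:
Steps 1,2: C(x = y + 3) vs B(y = y - 2). RACE on y (R-W).
Steps 2,3: B(y = y - 2) vs C(y = y + 4). RACE on y (W-W).
Steps 3,4: C(r=y,w=y) vs A(r=x,w=x). No conflict.
Steps 4,5: same thread (A). No race.
Steps 5,6: A(y = y * 2) vs B(y = 5). RACE on y (W-W).
Steps 6,7: same thread (B). No race.
Steps 7,8: B(x = 2) vs A(x = y + 2). RACE on x (W-W).
Steps 8,9: A(x = y + 2) vs B(x = x - 1). RACE on x (W-W).
Steps 9,10: B(r=x,w=x) vs A(r=y,w=y). No conflict.
First conflict at steps 1,2.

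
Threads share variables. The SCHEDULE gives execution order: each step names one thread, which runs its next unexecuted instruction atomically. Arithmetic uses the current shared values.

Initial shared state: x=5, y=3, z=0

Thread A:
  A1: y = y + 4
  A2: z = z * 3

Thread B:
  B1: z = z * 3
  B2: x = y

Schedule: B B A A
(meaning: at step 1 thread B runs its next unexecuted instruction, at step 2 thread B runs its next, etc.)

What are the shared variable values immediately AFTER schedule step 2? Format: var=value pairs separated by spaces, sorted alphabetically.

Step 1: thread B executes B1 (z = z * 3). Shared: x=5 y=3 z=0. PCs: A@0 B@1
Step 2: thread B executes B2 (x = y). Shared: x=3 y=3 z=0. PCs: A@0 B@2

Answer: x=3 y=3 z=0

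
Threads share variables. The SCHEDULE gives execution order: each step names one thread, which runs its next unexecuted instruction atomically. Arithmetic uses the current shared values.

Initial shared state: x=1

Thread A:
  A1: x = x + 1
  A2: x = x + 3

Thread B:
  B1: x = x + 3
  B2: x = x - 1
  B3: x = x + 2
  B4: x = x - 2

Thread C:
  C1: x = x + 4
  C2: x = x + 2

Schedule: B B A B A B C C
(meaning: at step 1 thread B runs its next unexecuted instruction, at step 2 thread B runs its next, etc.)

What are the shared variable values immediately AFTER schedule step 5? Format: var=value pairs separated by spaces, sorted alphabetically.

Answer: x=9

Derivation:
Step 1: thread B executes B1 (x = x + 3). Shared: x=4. PCs: A@0 B@1 C@0
Step 2: thread B executes B2 (x = x - 1). Shared: x=3. PCs: A@0 B@2 C@0
Step 3: thread A executes A1 (x = x + 1). Shared: x=4. PCs: A@1 B@2 C@0
Step 4: thread B executes B3 (x = x + 2). Shared: x=6. PCs: A@1 B@3 C@0
Step 5: thread A executes A2 (x = x + 3). Shared: x=9. PCs: A@2 B@3 C@0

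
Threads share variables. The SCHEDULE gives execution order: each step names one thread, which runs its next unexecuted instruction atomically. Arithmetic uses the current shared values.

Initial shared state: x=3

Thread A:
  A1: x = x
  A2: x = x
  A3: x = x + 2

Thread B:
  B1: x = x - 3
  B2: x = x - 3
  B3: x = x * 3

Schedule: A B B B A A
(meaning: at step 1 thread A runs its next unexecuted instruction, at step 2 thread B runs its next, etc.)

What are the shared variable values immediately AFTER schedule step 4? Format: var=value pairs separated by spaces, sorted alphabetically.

Answer: x=-9

Derivation:
Step 1: thread A executes A1 (x = x). Shared: x=3. PCs: A@1 B@0
Step 2: thread B executes B1 (x = x - 3). Shared: x=0. PCs: A@1 B@1
Step 3: thread B executes B2 (x = x - 3). Shared: x=-3. PCs: A@1 B@2
Step 4: thread B executes B3 (x = x * 3). Shared: x=-9. PCs: A@1 B@3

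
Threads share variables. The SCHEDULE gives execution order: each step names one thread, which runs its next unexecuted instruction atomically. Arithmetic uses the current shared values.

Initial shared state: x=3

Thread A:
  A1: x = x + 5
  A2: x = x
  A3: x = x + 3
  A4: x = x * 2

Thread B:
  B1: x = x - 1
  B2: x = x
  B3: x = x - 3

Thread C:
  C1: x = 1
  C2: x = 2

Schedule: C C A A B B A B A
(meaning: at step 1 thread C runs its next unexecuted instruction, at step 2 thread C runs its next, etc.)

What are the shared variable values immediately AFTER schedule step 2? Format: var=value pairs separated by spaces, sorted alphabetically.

Answer: x=2

Derivation:
Step 1: thread C executes C1 (x = 1). Shared: x=1. PCs: A@0 B@0 C@1
Step 2: thread C executes C2 (x = 2). Shared: x=2. PCs: A@0 B@0 C@2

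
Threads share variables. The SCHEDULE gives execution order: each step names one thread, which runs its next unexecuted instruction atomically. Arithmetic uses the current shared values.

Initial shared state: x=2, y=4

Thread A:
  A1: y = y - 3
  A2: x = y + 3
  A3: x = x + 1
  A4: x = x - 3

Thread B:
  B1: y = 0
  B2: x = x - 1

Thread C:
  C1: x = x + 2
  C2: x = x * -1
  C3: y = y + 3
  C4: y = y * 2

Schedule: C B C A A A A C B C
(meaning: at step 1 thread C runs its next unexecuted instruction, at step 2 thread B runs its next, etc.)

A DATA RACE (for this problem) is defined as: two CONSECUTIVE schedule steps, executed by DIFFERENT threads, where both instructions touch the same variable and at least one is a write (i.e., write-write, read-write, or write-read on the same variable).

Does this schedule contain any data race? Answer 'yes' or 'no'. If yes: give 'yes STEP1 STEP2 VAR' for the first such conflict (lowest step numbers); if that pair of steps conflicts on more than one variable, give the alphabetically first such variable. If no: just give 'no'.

Answer: no

Derivation:
Steps 1,2: C(r=x,w=x) vs B(r=-,w=y). No conflict.
Steps 2,3: B(r=-,w=y) vs C(r=x,w=x). No conflict.
Steps 3,4: C(r=x,w=x) vs A(r=y,w=y). No conflict.
Steps 4,5: same thread (A). No race.
Steps 5,6: same thread (A). No race.
Steps 6,7: same thread (A). No race.
Steps 7,8: A(r=x,w=x) vs C(r=y,w=y). No conflict.
Steps 8,9: C(r=y,w=y) vs B(r=x,w=x). No conflict.
Steps 9,10: B(r=x,w=x) vs C(r=y,w=y). No conflict.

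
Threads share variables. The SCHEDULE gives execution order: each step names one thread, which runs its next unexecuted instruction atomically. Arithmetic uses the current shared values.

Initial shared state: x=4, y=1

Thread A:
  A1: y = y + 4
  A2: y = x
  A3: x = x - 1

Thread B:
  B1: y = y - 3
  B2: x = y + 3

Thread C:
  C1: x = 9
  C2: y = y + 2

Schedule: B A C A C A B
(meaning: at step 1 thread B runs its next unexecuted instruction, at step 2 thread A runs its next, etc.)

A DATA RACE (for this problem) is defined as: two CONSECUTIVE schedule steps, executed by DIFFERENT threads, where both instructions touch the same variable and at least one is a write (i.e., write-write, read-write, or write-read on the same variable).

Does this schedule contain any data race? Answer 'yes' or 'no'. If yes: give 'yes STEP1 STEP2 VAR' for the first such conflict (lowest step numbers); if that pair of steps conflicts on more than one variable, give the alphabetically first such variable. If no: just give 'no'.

Answer: yes 1 2 y

Derivation:
Steps 1,2: B(y = y - 3) vs A(y = y + 4). RACE on y (W-W).
Steps 2,3: A(r=y,w=y) vs C(r=-,w=x). No conflict.
Steps 3,4: C(x = 9) vs A(y = x). RACE on x (W-R).
Steps 4,5: A(y = x) vs C(y = y + 2). RACE on y (W-W).
Steps 5,6: C(r=y,w=y) vs A(r=x,w=x). No conflict.
Steps 6,7: A(x = x - 1) vs B(x = y + 3). RACE on x (W-W).
First conflict at steps 1,2.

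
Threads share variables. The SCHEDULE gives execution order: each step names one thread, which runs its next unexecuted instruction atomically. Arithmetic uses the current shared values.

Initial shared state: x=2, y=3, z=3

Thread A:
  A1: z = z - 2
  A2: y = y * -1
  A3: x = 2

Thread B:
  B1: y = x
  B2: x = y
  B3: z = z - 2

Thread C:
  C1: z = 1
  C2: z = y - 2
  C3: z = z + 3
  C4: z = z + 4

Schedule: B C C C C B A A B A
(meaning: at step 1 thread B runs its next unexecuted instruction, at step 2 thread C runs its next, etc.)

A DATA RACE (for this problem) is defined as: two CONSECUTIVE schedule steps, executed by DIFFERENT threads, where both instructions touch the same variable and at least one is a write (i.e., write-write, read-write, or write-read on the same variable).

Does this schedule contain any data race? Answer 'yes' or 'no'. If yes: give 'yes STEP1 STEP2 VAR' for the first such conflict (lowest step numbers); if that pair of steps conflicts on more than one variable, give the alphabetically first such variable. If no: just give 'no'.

Answer: no

Derivation:
Steps 1,2: B(r=x,w=y) vs C(r=-,w=z). No conflict.
Steps 2,3: same thread (C). No race.
Steps 3,4: same thread (C). No race.
Steps 4,5: same thread (C). No race.
Steps 5,6: C(r=z,w=z) vs B(r=y,w=x). No conflict.
Steps 6,7: B(r=y,w=x) vs A(r=z,w=z). No conflict.
Steps 7,8: same thread (A). No race.
Steps 8,9: A(r=y,w=y) vs B(r=z,w=z). No conflict.
Steps 9,10: B(r=z,w=z) vs A(r=-,w=x). No conflict.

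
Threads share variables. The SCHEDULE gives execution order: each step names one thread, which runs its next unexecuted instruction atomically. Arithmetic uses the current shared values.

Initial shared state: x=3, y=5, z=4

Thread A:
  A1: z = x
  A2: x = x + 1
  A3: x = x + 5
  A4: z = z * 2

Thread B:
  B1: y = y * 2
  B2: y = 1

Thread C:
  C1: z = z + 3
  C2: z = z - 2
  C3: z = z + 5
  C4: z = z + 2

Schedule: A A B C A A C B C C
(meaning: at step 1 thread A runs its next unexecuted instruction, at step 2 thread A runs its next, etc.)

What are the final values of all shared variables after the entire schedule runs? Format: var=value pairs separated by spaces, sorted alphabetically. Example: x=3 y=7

Answer: x=9 y=1 z=17

Derivation:
Step 1: thread A executes A1 (z = x). Shared: x=3 y=5 z=3. PCs: A@1 B@0 C@0
Step 2: thread A executes A2 (x = x + 1). Shared: x=4 y=5 z=3. PCs: A@2 B@0 C@0
Step 3: thread B executes B1 (y = y * 2). Shared: x=4 y=10 z=3. PCs: A@2 B@1 C@0
Step 4: thread C executes C1 (z = z + 3). Shared: x=4 y=10 z=6. PCs: A@2 B@1 C@1
Step 5: thread A executes A3 (x = x + 5). Shared: x=9 y=10 z=6. PCs: A@3 B@1 C@1
Step 6: thread A executes A4 (z = z * 2). Shared: x=9 y=10 z=12. PCs: A@4 B@1 C@1
Step 7: thread C executes C2 (z = z - 2). Shared: x=9 y=10 z=10. PCs: A@4 B@1 C@2
Step 8: thread B executes B2 (y = 1). Shared: x=9 y=1 z=10. PCs: A@4 B@2 C@2
Step 9: thread C executes C3 (z = z + 5). Shared: x=9 y=1 z=15. PCs: A@4 B@2 C@3
Step 10: thread C executes C4 (z = z + 2). Shared: x=9 y=1 z=17. PCs: A@4 B@2 C@4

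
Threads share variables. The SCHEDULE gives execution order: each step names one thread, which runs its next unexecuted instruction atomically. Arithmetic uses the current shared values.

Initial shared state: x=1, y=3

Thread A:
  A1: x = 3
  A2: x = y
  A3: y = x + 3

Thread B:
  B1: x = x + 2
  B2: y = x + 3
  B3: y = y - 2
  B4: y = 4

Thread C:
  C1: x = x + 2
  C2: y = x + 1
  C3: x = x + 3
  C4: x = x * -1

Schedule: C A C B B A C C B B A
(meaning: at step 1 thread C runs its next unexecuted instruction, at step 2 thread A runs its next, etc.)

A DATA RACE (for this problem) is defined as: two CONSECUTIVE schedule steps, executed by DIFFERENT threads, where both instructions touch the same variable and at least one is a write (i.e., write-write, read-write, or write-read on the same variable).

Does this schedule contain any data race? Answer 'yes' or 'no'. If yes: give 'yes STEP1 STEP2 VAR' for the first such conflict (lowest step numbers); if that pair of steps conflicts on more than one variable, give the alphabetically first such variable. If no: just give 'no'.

Answer: yes 1 2 x

Derivation:
Steps 1,2: C(x = x + 2) vs A(x = 3). RACE on x (W-W).
Steps 2,3: A(x = 3) vs C(y = x + 1). RACE on x (W-R).
Steps 3,4: C(y = x + 1) vs B(x = x + 2). RACE on x (R-W).
Steps 4,5: same thread (B). No race.
Steps 5,6: B(y = x + 3) vs A(x = y). RACE on x (R-W), y (W-R). Multiple vars; alphabetically first is x.
Steps 6,7: A(x = y) vs C(x = x + 3). RACE on x (W-W).
Steps 7,8: same thread (C). No race.
Steps 8,9: C(r=x,w=x) vs B(r=y,w=y). No conflict.
Steps 9,10: same thread (B). No race.
Steps 10,11: B(y = 4) vs A(y = x + 3). RACE on y (W-W).
First conflict at steps 1,2.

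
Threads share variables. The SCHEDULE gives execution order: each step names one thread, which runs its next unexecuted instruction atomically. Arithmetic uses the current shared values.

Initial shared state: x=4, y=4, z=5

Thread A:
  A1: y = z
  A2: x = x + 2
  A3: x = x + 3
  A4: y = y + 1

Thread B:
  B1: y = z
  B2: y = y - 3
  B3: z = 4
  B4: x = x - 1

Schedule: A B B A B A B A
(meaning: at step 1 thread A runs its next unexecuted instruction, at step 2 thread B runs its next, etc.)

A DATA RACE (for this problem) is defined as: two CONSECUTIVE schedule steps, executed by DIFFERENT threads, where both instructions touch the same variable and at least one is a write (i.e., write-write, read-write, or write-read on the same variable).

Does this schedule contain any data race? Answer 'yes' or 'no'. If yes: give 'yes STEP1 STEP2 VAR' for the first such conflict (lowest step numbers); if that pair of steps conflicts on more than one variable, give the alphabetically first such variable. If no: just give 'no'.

Steps 1,2: A(y = z) vs B(y = z). RACE on y (W-W).
Steps 2,3: same thread (B). No race.
Steps 3,4: B(r=y,w=y) vs A(r=x,w=x). No conflict.
Steps 4,5: A(r=x,w=x) vs B(r=-,w=z). No conflict.
Steps 5,6: B(r=-,w=z) vs A(r=x,w=x). No conflict.
Steps 6,7: A(x = x + 3) vs B(x = x - 1). RACE on x (W-W).
Steps 7,8: B(r=x,w=x) vs A(r=y,w=y). No conflict.
First conflict at steps 1,2.

Answer: yes 1 2 y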